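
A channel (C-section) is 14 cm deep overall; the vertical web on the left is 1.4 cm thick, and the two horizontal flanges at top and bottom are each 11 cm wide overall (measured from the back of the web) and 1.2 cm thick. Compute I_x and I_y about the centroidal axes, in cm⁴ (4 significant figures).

I_x ≈ 1267 cm⁴, I_y ≈ 500.5 cm⁴

Break the section into simple shapes (no overlaps), measuring from the bottom-left corner of the bounding box.
Web: 1.4 × 14, A = 19.6 cm², y = 7 cm, Ī = 320.133 cm⁴.
Top flange (beyond web): 9.6 × 1.2, A = 11.52 cm², y = 13.4 cm, Ī = 1.3824 cm⁴.
Bottom flange (beyond web): 9.6 × 1.2, A = 11.52 cm², y = 0.6 cm, Ī = 1.3824 cm⁴.
By symmetry the centroid is at mid-height, ȳ = 7 cm.
Transfer each piece to the centroidal x-axis using Ī + A·d² with d = y − 7:
  web: d = 0 cm → contributes +320.133 cm⁴
  top flange (beyond web): d = 6.4 cm → contributes +473.242 cm⁴
  bottom flange (beyond web): d = -6.4 cm → contributes +473.242 cm⁴
Total I = 1266.62 cm⁴.
For the y-axis: x̄ = 3.67186 cm.
Repeating about the centroidal y-axis gives I_y = 500.515 cm⁴.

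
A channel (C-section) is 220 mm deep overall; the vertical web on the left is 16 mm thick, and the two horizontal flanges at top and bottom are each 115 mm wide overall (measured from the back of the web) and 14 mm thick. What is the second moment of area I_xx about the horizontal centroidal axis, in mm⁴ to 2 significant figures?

Decompose the section into non-overlapping parts with the origin at the bottom-left of its bounding rectangle.
Web: 16 × 220, A = 3 520 mm², y = 110 mm, Ī = 14 197 333 mm⁴.
Top flange (beyond web): 99 × 14, A = 1 386 mm², y = 213 mm, Ī = 22 638 mm⁴.
Bottom flange (beyond web): 99 × 14, A = 1 386 mm², y = 7 mm, Ī = 22 638 mm⁴.
By symmetry the centroid is at mid-height, ȳ = 110 mm.
Transfer each piece to the horizontal centroidal axis using Ī + A·d² with d = y − 110:
  web: d = 0 mm → contributes +14 197 333 mm⁴
  top flange (beyond web): d = 103 mm → contributes +14 726 712 mm⁴
  bottom flange (beyond web): d = -103 mm → contributes +14 726 712 mm⁴
Total I = 43 650 757 mm⁴.

I_xx ≈ 4.4 × 10⁷ mm⁴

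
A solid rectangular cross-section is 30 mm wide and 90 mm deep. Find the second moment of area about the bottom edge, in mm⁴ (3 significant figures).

The section: 30 × 90, A = 2 700 mm², y = 45 mm, Ī = 1 822 500 mm⁴.
Transfer it to a horizontal axis along the bottom face using Ī + A·d² with d = y − 0:
  the section: d = 45 mm → contributes +7 290 000 mm⁴
Total I = 7 290 000 mm⁴.

I_base ≈ 7.29 × 10⁶ mm⁴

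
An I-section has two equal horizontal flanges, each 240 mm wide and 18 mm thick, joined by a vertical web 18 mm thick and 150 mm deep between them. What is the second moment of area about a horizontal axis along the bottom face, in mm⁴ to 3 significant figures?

Treat the section as a set of non-overlapping primitives; coordinates are from the bounding-box lower-left.
Bottom flange: 240 × 18, A = 4 320 mm², y = 9 mm, Ī = 116 640 mm⁴.
Web: 18 × 150, A = 2 700 mm², y = 93 mm, Ī = 5 062 500 mm⁴.
Top flange: 240 × 18, A = 4 320 mm², y = 177 mm, Ī = 116 640 mm⁴.
Transfer each piece to a horizontal axis along the bottom face using Ī + A·d² with d = y − 0:
  bottom flange: d = 9 mm → contributes +466 560 mm⁴
  web: d = 93 mm → contributes +28 414 800 mm⁴
  top flange: d = 177 mm → contributes +135 457 920 mm⁴
Total I = 164 339 280 mm⁴.

I_base ≈ 1.64 × 10⁸ mm⁴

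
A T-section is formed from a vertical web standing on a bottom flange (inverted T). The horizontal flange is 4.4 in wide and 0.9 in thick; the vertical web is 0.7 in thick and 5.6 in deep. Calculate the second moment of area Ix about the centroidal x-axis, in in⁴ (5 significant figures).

Break the section into simple shapes (no overlaps), measuring from the bottom-left corner of the bounding box.
Flange: 4.4 × 0.9, A = 3.96 in², y = 0.45 in, Ī = 0.2673 in⁴.
Web: 0.7 × 5.6, A = 3.92 in², y = 3.7 in, Ī = 10.24427 in⁴.
Centroid: ȳ = ΣA·y / ΣA = 2.066751 in.
Transfer each piece to the centroidal x-axis using Ī + A·d² with d = y − 2.066751:
  flange: d = -1.616751 in → contributes +10.61828 in⁴
  web: d = 1.633249 in → contributes +20.70087 in⁴
Total I = 31.31916 in⁴.

Ix ≈ 31.319 in⁴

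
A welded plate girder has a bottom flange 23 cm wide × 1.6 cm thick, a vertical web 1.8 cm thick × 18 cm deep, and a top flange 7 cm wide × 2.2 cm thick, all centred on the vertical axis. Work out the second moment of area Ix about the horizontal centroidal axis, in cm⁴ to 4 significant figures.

Treat the section as a set of non-overlapping primitives; coordinates are from the bounding-box lower-left.
Bottom plate: 23 × 1.6, A = 36.8 cm², y = 0.8 cm, Ī = 7.85067 cm⁴.
Web plate: 1.8 × 18, A = 32.4 cm², y = 10.6 cm, Ī = 874.8 cm⁴.
Top plate: 7 × 2.2, A = 15.4 cm², y = 20.7 cm, Ī = 6.21133 cm⁴.
Centroid: ȳ = ΣA·y / ΣA = 8.17565 cm.
Transfer each piece to the horizontal centroidal axis using Ī + A·d² with d = y − 8.17565:
  bottom plate: d = -7.37565 cm → contributes +2009.78 cm⁴
  web plate: d = 2.42435 cm → contributes +1065.23 cm⁴
  top plate: d = 12.5243 cm → contributes +2421.85 cm⁴
Total I = 5496.85 cm⁴.

Ix ≈ 5497 cm⁴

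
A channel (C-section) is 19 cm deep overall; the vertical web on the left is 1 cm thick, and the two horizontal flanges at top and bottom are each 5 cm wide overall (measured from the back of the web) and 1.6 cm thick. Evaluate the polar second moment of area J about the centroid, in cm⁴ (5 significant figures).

Decompose the section into non-overlapping parts with the origin at the bottom-left of its bounding rectangle.
Web: 1 × 19, A = 19 cm², y = 9.5 cm, Ī = 571.5833 cm⁴.
Top flange (beyond web): 4 × 1.6, A = 6.4 cm², y = 18.2 cm, Ī = 1.365333 cm⁴.
Bottom flange (beyond web): 4 × 1.6, A = 6.4 cm², y = 0.8 cm, Ī = 1.365333 cm⁴.
By symmetry the centroid is at mid-height, ȳ = 9.5 cm.
Transfer each piece to the centroidal x-axis using Ī + A·d² with d = y − 9.5:
  web: d = 0 cm → contributes +571.5833 cm⁴
  top flange (beyond web): d = 8.7 cm → contributes +485.7813 cm⁴
  bottom flange (beyond web): d = -8.7 cm → contributes +485.7813 cm⁴
Total I = 1543.146 cm⁴.
For the y-axis: x̄ = 1.506289 cm.
Repeating about the centroidal y-axis gives I_y = 66.44874 cm⁴.
Polar second moment: J = I_x + I_y = 1609.595 cm⁴.

J ≈ 1609.6 cm⁴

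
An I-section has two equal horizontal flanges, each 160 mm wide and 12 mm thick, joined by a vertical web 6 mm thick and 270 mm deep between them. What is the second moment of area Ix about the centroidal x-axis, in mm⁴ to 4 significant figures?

Ix ≈ 8.623 × 10⁷ mm⁴

Break the section into simple shapes (no overlaps), measuring from the bottom-left corner of the bounding box.
Bottom flange: 160 × 12, A = 1 920 mm², y = 6 mm, Ī = 23 040 mm⁴.
Web: 6 × 270, A = 1 620 mm², y = 147 mm, Ī = 9 841 500 mm⁴.
Top flange: 160 × 12, A = 1 920 mm², y = 288 mm, Ī = 23 040 mm⁴.
By symmetry the centroid is at mid-height, ȳ = 147 mm.
Transfer each piece to the centroidal x-axis using Ī + A·d² with d = y − 147:
  bottom flange: d = -141 mm → contributes +38 194 560 mm⁴
  web: d = 0 mm → contributes +9 841 500 mm⁴
  top flange: d = 141 mm → contributes +38 194 560 mm⁴
Total I = 86 230 620 mm⁴.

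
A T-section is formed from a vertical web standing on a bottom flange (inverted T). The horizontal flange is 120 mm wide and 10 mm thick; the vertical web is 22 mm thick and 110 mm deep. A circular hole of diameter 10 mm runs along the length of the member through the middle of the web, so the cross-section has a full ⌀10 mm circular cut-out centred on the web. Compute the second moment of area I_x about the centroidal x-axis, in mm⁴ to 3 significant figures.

Break the section into simple shapes (no overlaps), measuring from the bottom-left corner of the bounding box.
Flange: 120 × 10, A = 1 200 mm², y = 5 mm, Ī = 10 000 mm⁴.
Web: 22 × 110, A = 2 420 mm², y = 65 mm, Ī = 2 440 167 mm⁴.
Hole (subtracted): ⌀10, A = 78.54 mm², y = 65 mm, Ī = 490.87 mm⁴.
Centroid: ȳ = ΣA·y / ΣA = 44.669 mm.
Transfer each piece to the centroidal x-axis using Ī + A·d² with d = y − 44.669:
  flange: d = -39.669 mm → contributes +1 898 394 mm⁴
  web: d = 20.331 mm → contributes +3 440 433 mm⁴
  hole: d = 20.331 mm → contributes −32 954 mm⁴
Total I = 5 305 873 mm⁴.

I_x ≈ 5.31 × 10⁶ mm⁴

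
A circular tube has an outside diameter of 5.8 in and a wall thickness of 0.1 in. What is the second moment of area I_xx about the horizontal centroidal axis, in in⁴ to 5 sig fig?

I_xx ≈ 7.2748 in⁴

Decompose the section into non-overlapping parts with the origin at the bottom-left of its bounding rectangle.
Outer circle: ⌀5.8, A = 26.42079 in², y = 2.9 in, Ī = 55.54972 in⁴.
Bore (subtracted): ⌀5.6, A = 24.63009 in², y = 2.9 in, Ī = 48.27497 in⁴.
By symmetry the centroid is at mid-height, ȳ = 2.9 in.
All pieces are centred on the horizontal centroidal axis, so I = ΣĪ (holes subtracted) = 7.27475 in⁴.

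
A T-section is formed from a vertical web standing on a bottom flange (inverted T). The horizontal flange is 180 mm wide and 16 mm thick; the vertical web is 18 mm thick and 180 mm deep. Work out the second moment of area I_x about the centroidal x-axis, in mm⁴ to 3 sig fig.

I_x ≈ 2.35 × 10⁷ mm⁴

Break the section into simple shapes (no overlaps), measuring from the bottom-left corner of the bounding box.
Flange: 180 × 16, A = 2 880 mm², y = 8 mm, Ī = 61 440 mm⁴.
Web: 18 × 180, A = 3 240 mm², y = 106 mm, Ī = 8 748 000 mm⁴.
Centroid: ȳ = ΣA·y / ΣA = 59.882 mm.
Transfer each piece to the centroidal x-axis using Ī + A·d² with d = y − 59.882:
  flange: d = -51.882 mm → contributes +7 813 762 mm⁴
  web: d = 46.118 mm → contributes +15 638 953 mm⁴
Total I = 23 452 715 mm⁴.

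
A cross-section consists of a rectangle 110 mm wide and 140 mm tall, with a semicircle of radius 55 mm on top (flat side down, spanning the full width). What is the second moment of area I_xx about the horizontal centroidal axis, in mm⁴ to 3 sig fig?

I_xx ≈ 5.78 × 10⁷ mm⁴

Treat the section as a set of non-overlapping primitives; coordinates are from the bounding-box lower-left.
Rectangular body: 110 × 140, A = 15 400 mm², y = 70 mm, Ī = 25 153 333 mm⁴.
Semicircular cap: semicircle r = 55, A = 4751.7 mm², y = 163.34 mm, Ī = 1 004 345 mm⁴.
Centroid: ȳ = ΣA·y / ΣA = 92.01 mm.
Transfer each piece to the horizontal centroidal axis using Ī + A·d² with d = y − 92.01:
  rectangular body: d = -22.01 mm → contributes +32 613 535 mm⁴
  semicircular cap: d = 71.333 mm → contributes +25 182 660 mm⁴
Total I = 57 796 196 mm⁴.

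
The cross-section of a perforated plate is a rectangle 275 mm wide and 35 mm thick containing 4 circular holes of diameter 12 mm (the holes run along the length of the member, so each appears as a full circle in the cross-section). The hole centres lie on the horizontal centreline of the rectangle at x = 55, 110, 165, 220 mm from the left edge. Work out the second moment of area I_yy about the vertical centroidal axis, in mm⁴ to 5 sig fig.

Decompose the section into non-overlapping parts with the origin at the bottom-left of its bounding rectangle.
Plate: 275 × 35, A = 9 625 mm², x = 137.5 mm, Ī = 60 657 552 mm⁴.
Hole 1 (subtracted): ⌀12, A = 113.0973 mm², x = 55 mm, Ī = 1017.876 mm⁴.
Hole 2 (subtracted): ⌀12, A = 113.0973 mm², x = 110 mm, Ī = 1017.876 mm⁴.
Hole 3 (subtracted): ⌀12, A = 113.0973 mm², x = 165 mm, Ī = 1017.876 mm⁴.
Hole 4 (subtracted): ⌀12, A = 113.0973 mm², x = 220 mm, Ī = 1017.876 mm⁴.
By symmetry the centroid is at mid-width, x̄ = 137.5 mm.
Transfer each piece to the vertical centroidal axis using Ī + A·d² with d = x − 137.5:
  plate: d = 0 mm → contributes +60 657 552 mm⁴
  hole 1: d = -82.5 mm → contributes −770786.6 mm⁴
  hole 2: d = -27.5 mm → contributes −86547.74 mm⁴
  hole 3: d = 27.5 mm → contributes −86547.74 mm⁴
  hole 4: d = 82.5 mm → contributes −770786.6 mm⁴
Total I = 58 942 883 mm⁴.

I_yy ≈ 5.8943 × 10⁷ mm⁴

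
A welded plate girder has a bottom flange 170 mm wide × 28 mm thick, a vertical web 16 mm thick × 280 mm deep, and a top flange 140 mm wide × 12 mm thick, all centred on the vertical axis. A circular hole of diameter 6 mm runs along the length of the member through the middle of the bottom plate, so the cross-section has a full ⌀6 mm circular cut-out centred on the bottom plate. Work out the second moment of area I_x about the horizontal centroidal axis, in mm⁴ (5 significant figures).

I_x ≈ 1.5617 × 10⁸ mm⁴

Break the section into simple shapes (no overlaps), measuring from the bottom-left corner of the bounding box.
Bottom plate: 170 × 28, A = 4 760 mm², y = 14 mm, Ī = 310986.7 mm⁴.
Web plate: 16 × 280, A = 4 480 mm², y = 168 mm, Ī = 29 269 333 mm⁴.
Top plate: 140 × 12, A = 1 680 mm², y = 314 mm, Ī = 20 160 mm⁴.
Hole (subtracted): ⌀6, A = 28.27433 mm², y = 14 mm, Ī = 63.61725 mm⁴.
Centroid: ȳ = ΣA·y / ΣA = 123.6172 mm.
Transfer each piece to the horizontal centroidal axis using Ī + A·d² with d = y − 123.6172:
  bottom plate: d = -109.6172 mm → contributes +57 506 771 mm⁴
  web plate: d = 44.38284 mm → contributes +38 094 202 mm⁴
  top plate: d = 190.3828 mm → contributes +60 912 813 mm⁴
  hole: d = -109.6172 mm → contributes −339805.8 mm⁴
Total I = 156 173 981 mm⁴.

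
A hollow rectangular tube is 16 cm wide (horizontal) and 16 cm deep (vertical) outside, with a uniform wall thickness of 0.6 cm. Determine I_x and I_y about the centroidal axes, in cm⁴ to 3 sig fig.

Decompose the section into non-overlapping parts with the origin at the bottom-left of its bounding rectangle.
Outer rectangle: 16 × 16, A = 256 cm², y = 8 cm, Ī = 5461.3 cm⁴.
Inner void (subtracted): 14.8 × 14.8, A = 219.04 cm², y = 8 cm, Ī = 3998.2 cm⁴.
By symmetry the centroid is at mid-height, ȳ = 8 cm.
All pieces are centred on the centroidal x-axis, so I = ΣĪ (holes subtracted) = 1463.1 cm⁴.
Repeating about the centroidal y-axis gives I_y = 1463.1 cm⁴.

I_x ≈ 1460 cm⁴, I_y ≈ 1460 cm⁴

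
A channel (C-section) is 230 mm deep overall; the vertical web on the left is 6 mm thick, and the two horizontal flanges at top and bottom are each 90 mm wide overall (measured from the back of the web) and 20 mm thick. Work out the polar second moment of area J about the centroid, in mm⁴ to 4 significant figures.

Decompose the section into non-overlapping parts with the origin at the bottom-left of its bounding rectangle.
Web: 6 × 230, A = 1 380 mm², y = 115 mm, Ī = 6 083 500 mm⁴.
Top flange (beyond web): 84 × 20, A = 1 680 mm², y = 220 mm, Ī = 56 000 mm⁴.
Bottom flange (beyond web): 84 × 20, A = 1 680 mm², y = 10 mm, Ī = 56 000 mm⁴.
By symmetry the centroid is at mid-height, ȳ = 115 mm.
Transfer each piece to the centroidal x-axis using Ī + A·d² with d = y − 115:
  web: d = 0 mm → contributes +6 083 500 mm⁴
  top flange (beyond web): d = 105 mm → contributes +18 578 000 mm⁴
  bottom flange (beyond web): d = -105 mm → contributes +18 578 000 mm⁴
Total I = 43 239 500 mm⁴.
For the y-axis: x̄ = 34.8987 mm.
Repeating about the centroidal y-axis gives I_y = 3 960 731 mm⁴.
Polar second moment: J = I_x + I_y = 47 200 231 mm⁴.

J ≈ 4.720 × 10⁷ mm⁴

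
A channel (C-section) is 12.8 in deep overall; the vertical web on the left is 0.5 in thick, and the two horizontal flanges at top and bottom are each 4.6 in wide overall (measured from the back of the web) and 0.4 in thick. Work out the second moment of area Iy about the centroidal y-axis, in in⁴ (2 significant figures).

Iy ≈ 16 in⁴

Treat the section as a set of non-overlapping primitives; coordinates are from the bounding-box lower-left.
Web: 0.5 × 12.8, A = 6.4 in², x = 0.25 in, Ī = 0.1333 in⁴.
Top flange (beyond web): 4.1 × 0.4, A = 1.64 in², x = 2.55 in, Ī = 2.297 in⁴.
Bottom flange (beyond web): 4.1 × 0.4, A = 1.64 in², x = 2.55 in, Ī = 2.297 in⁴.
Centroid: x̄ = ΣA·x / ΣA = 1.029 in.
Transfer each piece to the centroidal y-axis using Ī + A·d² with d = x − 1.029:
  web: d = -0.7793 in → contributes +4.02 in⁴
  top flange (beyond web): d = 1.521 in → contributes +6.09 in⁴
  bottom flange (beyond web): d = 1.521 in → contributes +6.09 in⁴
Total I = 16.2 in⁴.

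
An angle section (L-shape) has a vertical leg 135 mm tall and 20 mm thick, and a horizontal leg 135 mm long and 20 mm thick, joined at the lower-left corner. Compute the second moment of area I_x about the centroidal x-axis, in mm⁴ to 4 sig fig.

I_x ≈ 8.284 × 10⁶ mm⁴

Split into non-overlapping primitives; take the origin at the lower-left of the bounding box.
Vertical leg: 20 × 135, A = 2 700 mm², y = 67.5 mm, Ī = 4 100 625 mm⁴.
Horizontal leg (remainder): 115 × 20, A = 2 300 mm², y = 10 mm, Ī = 76666.7 mm⁴.
Centroid: ȳ = ΣA·y / ΣA = 41.05 mm.
Transfer each piece to the centroidal x-axis using Ī + A·d² with d = y − 41.05:
  vertical leg: d = 26.45 mm → contributes +5 989 552 mm⁴
  horizontal leg (remainder): d = -31.05 mm → contributes +2 294 102 mm⁴
Total I = 8 283 654 mm⁴.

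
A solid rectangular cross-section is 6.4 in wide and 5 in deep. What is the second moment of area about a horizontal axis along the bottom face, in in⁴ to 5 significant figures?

I_base ≈ 266.67 in⁴

The section: 6.4 × 5, A = 32 in², y = 2.5 in, Ī = 66.66667 in⁴.
Transfer it to the bottom edge using Ī + A·d² with d = y − 0:
  the section: d = 2.5 in → contributes +266.6667 in⁴
Total I = 266.6667 in⁴.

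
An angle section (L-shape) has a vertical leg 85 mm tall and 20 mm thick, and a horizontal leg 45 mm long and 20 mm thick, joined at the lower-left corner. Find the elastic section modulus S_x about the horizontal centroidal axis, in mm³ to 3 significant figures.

Treat the section as a set of non-overlapping primitives; coordinates are from the bounding-box lower-left.
Vertical leg: 20 × 85, A = 1 700 mm², y = 42.5 mm, Ī = 1 023 542 mm⁴.
Horizontal leg (remainder): 25 × 20, A = 500 mm², y = 10 mm, Ī = 16 667 mm⁴.
Centroid: ȳ = ΣA·y / ΣA = 35.114 mm.
Transfer each piece to the horizontal centroidal axis using Ī + A·d² with d = y − 35.114:
  vertical leg: d = 7.3864 mm → contributes +1 116 291 mm⁴
  horizontal leg (remainder): d = -25.114 mm → contributes +332 014 mm⁴
Total I = 1 448 305 mm⁴.
Extreme fibre distance c = 49.886 mm; S = I/c = 29 032 mm³.

S_x ≈ 2.90 × 10⁴ mm³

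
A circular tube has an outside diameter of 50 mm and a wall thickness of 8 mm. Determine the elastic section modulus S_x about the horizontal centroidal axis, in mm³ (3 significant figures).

S_x ≈ 9650 mm³

Treat the section as a set of non-overlapping primitives; coordinates are from the bounding-box lower-left.
Outer circle: ⌀50, A = 1963.5 mm², y = 25 mm, Ī = 306 796 mm⁴.
Bore (subtracted): ⌀34, A = 907.92 mm², y = 25 mm, Ī = 65 597 mm⁴.
By symmetry the centroid is at mid-height, ȳ = 25 mm.
All pieces are centred on the horizontal centroidal axis, so I = ΣĪ (holes subtracted) = 241 199 mm⁴.
Extreme fibre distance c = 25 mm; S = I/c = 9 648 mm³.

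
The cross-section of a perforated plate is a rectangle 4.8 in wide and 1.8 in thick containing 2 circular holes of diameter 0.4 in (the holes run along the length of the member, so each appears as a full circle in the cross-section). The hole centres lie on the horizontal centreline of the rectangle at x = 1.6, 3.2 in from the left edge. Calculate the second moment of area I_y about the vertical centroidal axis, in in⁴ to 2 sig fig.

I_y ≈ 16 in⁴

Split into non-overlapping primitives; take the origin at the lower-left of the bounding box.
Plate: 4.8 × 1.8, A = 8.64 in², x = 2.4 in, Ī = 16.59 in⁴.
Hole 1 (subtracted): ⌀0.4, A = 0.1257 in², x = 1.6 in, Ī = 0.001257 in⁴.
Hole 2 (subtracted): ⌀0.4, A = 0.1257 in², x = 3.2 in, Ī = 0.001257 in⁴.
By symmetry the centroid is at mid-width, x̄ = 2.4 in.
Transfer each piece to the vertical centroidal axis using Ī + A·d² with d = x − 2.4:
  plate: d = 0 in → contributes +16.59 in⁴
  hole 1: d = -0.8 in → contributes −0.08168 in⁴
  hole 2: d = 0.8 in → contributes −0.08168 in⁴
Total I = 16.43 in⁴.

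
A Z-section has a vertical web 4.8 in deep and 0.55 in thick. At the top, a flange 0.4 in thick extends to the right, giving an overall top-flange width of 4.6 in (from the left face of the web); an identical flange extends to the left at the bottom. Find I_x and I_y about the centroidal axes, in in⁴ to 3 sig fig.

Decompose the section into non-overlapping parts with the origin at the bottom-left of its bounding rectangle.
Web: 0.55 × 4.8, A = 2.64 in², y = 2.4 in, Ī = 5.0688 in⁴.
Top flange (beyond web): 4.05 × 0.4, A = 1.62 in², y = 4.6 in, Ī = 0.0216 in⁴.
Bottom flange (beyond web): 4.05 × 0.4, A = 1.62 in², y = 0.2 in, Ī = 0.0216 in⁴.
Centroid: ȳ = ΣA·y / ΣA = 2.4 in.
Transfer each piece to the centroidal x-axis using Ī + A·d² with d = y − 2.4:
  web: d = 0 in → contributes +5.0688 in⁴
  top flange (beyond web): d = 2.2 in → contributes +7.8624 in⁴
  bottom flange (beyond web): d = -2.2 in → contributes +7.8624 in⁴
Total I = 20.794 in⁴.
For the y-axis: x̄ = 4.325 in.
Repeating about the centroidal y-axis gives I_y = 21.635 in⁴.

I_x ≈ 20.8 in⁴, I_y ≈ 21.6 in⁴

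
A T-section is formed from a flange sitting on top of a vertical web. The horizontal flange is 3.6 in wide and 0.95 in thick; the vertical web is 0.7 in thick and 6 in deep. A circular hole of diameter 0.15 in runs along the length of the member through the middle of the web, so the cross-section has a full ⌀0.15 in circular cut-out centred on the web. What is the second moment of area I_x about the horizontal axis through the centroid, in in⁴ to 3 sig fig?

I_x ≈ 35.6 in⁴

Split into non-overlapping primitives; take the origin at the lower-left of the bounding box.
Flange: 3.6 × 0.95, A = 3.42 in², y = 6.475 in, Ī = 0.25721 in⁴.
Web: 0.7 × 6, A = 4.2 in², y = 3 in, Ī = 12.6 in⁴.
Hole (subtracted): ⌀0.15, A = 0.017671 in², y = 3 in, Ī = 0.00002485 in⁴.
Centroid: ȳ = ΣA·y / ΣA = 4.5633 in.
Transfer each piece to the horizontal axis through the centroid using Ī + A·d² with d = y − 4.5633:
  flange: d = 1.9117 in → contributes +12.756 in⁴
  web: d = -1.5633 in → contributes +22.864 in⁴
  hole: d = -1.5633 in → contributes −0.043211 in⁴
Total I = 35.577 in⁴.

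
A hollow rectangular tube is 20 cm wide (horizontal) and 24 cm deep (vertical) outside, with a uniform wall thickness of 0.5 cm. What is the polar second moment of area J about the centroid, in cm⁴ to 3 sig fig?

Treat the section as a set of non-overlapping primitives; coordinates are from the bounding-box lower-left.
Outer rectangle: 20 × 24, A = 480 cm², y = 12 cm, Ī = 23 040 cm⁴.
Inner void (subtracted): 19 × 23, A = 437 cm², y = 12 cm, Ī = 19 264 cm⁴.
By symmetry the centroid is at mid-height, ȳ = 12 cm.
All pieces are centred on the centroidal x-axis, so I = ΣĪ (holes subtracted) = 3775.6 cm⁴.
Repeating about the centroidal y-axis gives I_y = 2853.6 cm⁴.
Polar second moment: J = I_x + I_y = 6629.2 cm⁴.

J ≈ 6630 cm⁴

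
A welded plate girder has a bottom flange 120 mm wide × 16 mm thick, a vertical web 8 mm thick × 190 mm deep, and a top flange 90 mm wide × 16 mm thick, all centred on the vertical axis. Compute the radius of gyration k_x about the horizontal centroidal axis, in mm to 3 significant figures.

k_x ≈ 90.3 mm

Split into non-overlapping primitives; take the origin at the lower-left of the bounding box.
Bottom plate: 120 × 16, A = 1 920 mm², y = 8 mm, Ī = 40 960 mm⁴.
Web plate: 8 × 190, A = 1 520 mm², y = 111 mm, Ī = 4 572 667 mm⁴.
Top plate: 90 × 16, A = 1 440 mm², y = 214 mm, Ī = 30 720 mm⁴.
Centroid: ȳ = ΣA·y / ΣA = 100.87 mm.
Transfer each piece to the horizontal centroidal axis using Ī + A·d² with d = y − 100.87:
  bottom plate: d = -92.869 mm → contributes +16 600 238 mm⁴
  web plate: d = 10.131 mm → contributes +4 728 680 mm⁴
  top plate: d = 113.13 mm → contributes +18 460 785 mm⁴
Total I = 39 789 703 mm⁴.
Radius of gyration: k = √(I/A) = √(39 789 703 / 4 880) = 90.297 mm.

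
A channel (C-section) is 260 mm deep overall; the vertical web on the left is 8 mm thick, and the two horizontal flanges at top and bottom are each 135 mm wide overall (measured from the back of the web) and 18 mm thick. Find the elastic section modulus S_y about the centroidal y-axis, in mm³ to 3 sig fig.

S_y ≈ 1.50 × 10⁵ mm³

Split into non-overlapping primitives; take the origin at the lower-left of the bounding box.
Web: 8 × 260, A = 2 080 mm², x = 4 mm, Ī = 11 093 mm⁴.
Top flange (beyond web): 127 × 18, A = 2 286 mm², x = 71.5 mm, Ī = 3 072 575 mm⁴.
Bottom flange (beyond web): 127 × 18, A = 2 286 mm², x = 71.5 mm, Ī = 3 072 575 mm⁴.
Centroid: x̄ = ΣA·x / ΣA = 50.394 mm.
Transfer each piece to the centroidal y-axis using Ī + A·d² with d = x − 50.394:
  web: d = -46.394 mm → contributes +4 488 008 mm⁴
  top flange (beyond web): d = 21.106 mm → contributes +4 090 945 mm⁴
  bottom flange (beyond web): d = 21.106 mm → contributes +4 090 945 mm⁴
Total I = 12 669 899 mm⁴.
Extreme fibre distance c = 84.606 mm; S = I/c = 149 751 mm³.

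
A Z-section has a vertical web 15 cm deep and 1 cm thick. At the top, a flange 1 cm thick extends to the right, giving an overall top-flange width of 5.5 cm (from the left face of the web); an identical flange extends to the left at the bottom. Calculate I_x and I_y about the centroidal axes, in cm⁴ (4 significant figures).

I_x ≈ 723.0 cm⁴, I_y ≈ 84.50 cm⁴

Break the section into simple shapes (no overlaps), measuring from the bottom-left corner of the bounding box.
Web: 1 × 15, A = 15 cm², y = 7.5 cm, Ī = 281.25 cm⁴.
Top flange (beyond web): 4.5 × 1, A = 4.5 cm², y = 14.5 cm, Ī = 0.375 cm⁴.
Bottom flange (beyond web): 4.5 × 1, A = 4.5 cm², y = 0.5 cm, Ī = 0.375 cm⁴.
Centroid: ȳ = ΣA·y / ΣA = 7.5 cm.
Transfer each piece to the centroidal x-axis using Ī + A·d² with d = y − 7.5:
  web: d = 0 cm → contributes +281.25 cm⁴
  top flange (beyond web): d = 7 cm → contributes +220.875 cm⁴
  bottom flange (beyond web): d = -7 cm → contributes +220.875 cm⁴
Total I = 723 cm⁴.
For the y-axis: x̄ = 5 cm.
Repeating about the centroidal y-axis gives I_y = 84.5 cm⁴.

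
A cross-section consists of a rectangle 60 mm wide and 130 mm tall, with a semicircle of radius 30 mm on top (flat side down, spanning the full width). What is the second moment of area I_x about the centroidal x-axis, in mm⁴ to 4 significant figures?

I_x ≈ 1.831 × 10⁷ mm⁴

Break the section into simple shapes (no overlaps), measuring from the bottom-left corner of the bounding box.
Rectangular body: 60 × 130, A = 7 800 mm², y = 65 mm, Ī = 10 985 000 mm⁴.
Semicircular cap: semicircle r = 30, A = 1413.72 mm², y = 142.732 mm, Ī = 88903.1 mm⁴.
Centroid: ȳ = ΣA·y / ΣA = 76.927 mm.
Transfer each piece to the centroidal x-axis using Ī + A·d² with d = y − 76.927:
  rectangular body: d = -11.927 mm → contributes +12 094 568 mm⁴
  semicircular cap: d = 65.8054 mm → contributes +6 210 800 mm⁴
Total I = 18 305 367 mm⁴.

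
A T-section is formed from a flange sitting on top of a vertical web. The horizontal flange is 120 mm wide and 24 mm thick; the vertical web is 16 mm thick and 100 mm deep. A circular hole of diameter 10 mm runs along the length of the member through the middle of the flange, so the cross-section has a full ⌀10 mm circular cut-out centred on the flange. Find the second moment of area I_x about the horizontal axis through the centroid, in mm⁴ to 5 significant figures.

Treat the section as a set of non-overlapping primitives; coordinates are from the bounding-box lower-left.
Flange: 120 × 24, A = 2 880 mm², y = 112 mm, Ī = 138 240 mm⁴.
Web: 16 × 100, A = 1 600 mm², y = 50 mm, Ī = 1 333 333 mm⁴.
Hole (subtracted): ⌀10, A = 78.53982 mm², y = 112 mm, Ī = 490.8739 mm⁴.
Centroid: ȳ = ΣA·y / ΣA = 89.46202 mm.
Transfer each piece to the horizontal axis through the centroid using Ī + A·d² with d = y − 89.46202:
  flange: d = 22.53798 mm → contributes +1 601 166 mm⁴
  web: d = -39.46202 mm → contributes +3 824 936 mm⁴
  hole: d = 22.53798 mm → contributes −40385.98 mm⁴
Total I = 5 385 715 mm⁴.

I_x ≈ 5.3857 × 10⁶ mm⁴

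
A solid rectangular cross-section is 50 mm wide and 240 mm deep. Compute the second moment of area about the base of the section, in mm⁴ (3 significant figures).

The section: 50 × 240, A = 12 000 mm², y = 120 mm, Ī = 57 600 000 mm⁴.
Transfer it to the base of the section using Ī + A·d² with d = y − 0:
  the section: d = 120 mm → contributes +230 400 000 mm⁴
Total I = 230 400 000 mm⁴.

I_base ≈ 2.30 × 10⁸ mm⁴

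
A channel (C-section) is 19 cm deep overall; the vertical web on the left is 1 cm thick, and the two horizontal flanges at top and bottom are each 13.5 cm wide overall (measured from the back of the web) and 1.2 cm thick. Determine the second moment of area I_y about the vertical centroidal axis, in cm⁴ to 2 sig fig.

I_y ≈ 920 cm⁴

Decompose the section into non-overlapping parts with the origin at the bottom-left of its bounding rectangle.
Web: 1 × 19, A = 19 cm², x = 0.5 cm, Ī = 1.583 cm⁴.
Top flange (beyond web): 12.5 × 1.2, A = 15 cm², x = 7.25 cm, Ī = 195.3 cm⁴.
Bottom flange (beyond web): 12.5 × 1.2, A = 15 cm², x = 7.25 cm, Ī = 195.3 cm⁴.
Centroid: x̄ = ΣA·x / ΣA = 4.633 cm.
Transfer each piece to the vertical centroidal axis using Ī + A·d² with d = x − 4.633:
  web: d = -4.133 cm → contributes +326.1 cm⁴
  top flange (beyond web): d = 2.617 cm → contributes +298.1 cm⁴
  bottom flange (beyond web): d = 2.617 cm → contributes +298.1 cm⁴
Total I = 922.2 cm⁴.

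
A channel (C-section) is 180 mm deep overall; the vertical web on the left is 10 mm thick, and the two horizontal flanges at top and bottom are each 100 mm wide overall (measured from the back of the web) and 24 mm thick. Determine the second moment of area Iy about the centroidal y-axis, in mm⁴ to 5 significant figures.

Treat the section as a set of non-overlapping primitives; coordinates are from the bounding-box lower-left.
Web: 10 × 180, A = 1 800 mm², x = 5 mm, Ī = 15 000 mm⁴.
Top flange (beyond web): 90 × 24, A = 2 160 mm², x = 55 mm, Ī = 1 458 000 mm⁴.
Bottom flange (beyond web): 90 × 24, A = 2 160 mm², x = 55 mm, Ī = 1 458 000 mm⁴.
Centroid: x̄ = ΣA·x / ΣA = 40.29412 mm.
Transfer each piece to the centroidal y-axis using Ī + A·d² with d = x − 40.29412:
  web: d = -35.29412 mm → contributes +2 257 215 mm⁴
  top flange (beyond web): d = 14.70588 mm → contributes +1 925 128 mm⁴
  bottom flange (beyond web): d = 14.70588 mm → contributes +1 925 128 mm⁴
Total I = 6 107 471 mm⁴.

Iy ≈ 6.1075 × 10⁶ mm⁴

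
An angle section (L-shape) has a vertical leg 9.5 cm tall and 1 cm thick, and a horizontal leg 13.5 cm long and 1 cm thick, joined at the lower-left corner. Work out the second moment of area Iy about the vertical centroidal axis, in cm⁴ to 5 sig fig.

Iy ≈ 409.49 cm⁴

Split into non-overlapping primitives; take the origin at the lower-left of the bounding box.
Vertical leg: 1 × 9.5, A = 9.5 cm², x = 0.5 cm, Ī = 0.7916667 cm⁴.
Horizontal leg (remainder): 12.5 × 1, A = 12.5 cm², x = 7.25 cm, Ī = 162.7604 cm⁴.
Centroid: x̄ = ΣA·x / ΣA = 4.335227 cm.
Transfer each piece to the vertical centroidal axis using Ī + A·d² with d = x − 4.335227:
  vertical leg: d = -3.835227 cm → contributes +140.5269 cm⁴
  horizontal leg (remainder): d = 2.914773 cm → contributes +268.9592 cm⁴
Total I = 409.486 cm⁴.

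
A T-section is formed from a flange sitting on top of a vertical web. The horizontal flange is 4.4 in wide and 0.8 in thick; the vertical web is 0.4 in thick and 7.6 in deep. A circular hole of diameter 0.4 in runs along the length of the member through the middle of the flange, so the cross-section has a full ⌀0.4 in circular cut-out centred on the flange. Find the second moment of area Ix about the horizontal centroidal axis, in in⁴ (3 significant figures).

Ix ≈ 43.1 in⁴

Decompose the section into non-overlapping parts with the origin at the bottom-left of its bounding rectangle.
Flange: 4.4 × 0.8, A = 3.52 in², y = 8 in, Ī = 0.18773 in⁴.
Web: 0.4 × 7.6, A = 3.04 in², y = 3.8 in, Ī = 14.633 in⁴.
Hole (subtracted): ⌀0.4, A = 0.12566 in², y = 8 in, Ī = 0.0012566 in⁴.
Centroid: ȳ = ΣA·y / ΣA = 6.0156 in.
Transfer each piece to the horizontal centroidal axis using Ī + A·d² with d = y − 6.0156:
  flange: d = 1.9844 in → contributes +14.048 in⁴
  web: d = -2.2156 in → contributes +29.556 in⁴
  hole: d = 1.9844 in → contributes −0.49608 in⁴
Total I = 43.108 in⁴.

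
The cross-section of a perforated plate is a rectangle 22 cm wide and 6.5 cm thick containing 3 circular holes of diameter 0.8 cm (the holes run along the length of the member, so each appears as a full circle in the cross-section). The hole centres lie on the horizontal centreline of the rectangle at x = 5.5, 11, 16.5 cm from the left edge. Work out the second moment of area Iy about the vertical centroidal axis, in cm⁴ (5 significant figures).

Iy ≈ 5737.2 cm⁴

Decompose the section into non-overlapping parts with the origin at the bottom-left of its bounding rectangle.
Plate: 22 × 6.5, A = 143 cm², x = 11 cm, Ī = 5767.667 cm⁴.
Hole 1 (subtracted): ⌀0.8, A = 0.5026548 cm², x = 5.5 cm, Ī = 0.02010619 cm⁴.
Hole 2 (subtracted): ⌀0.8, A = 0.5026548 cm², x = 11 cm, Ī = 0.02010619 cm⁴.
Hole 3 (subtracted): ⌀0.8, A = 0.5026548 cm², x = 16.5 cm, Ī = 0.02010619 cm⁴.
By symmetry the centroid is at mid-width, x̄ = 11 cm.
Transfer each piece to the vertical centroidal axis using Ī + A·d² with d = x − 11:
  plate: d = 0 cm → contributes +5767.667 cm⁴
  hole 1: d = -5.5 cm → contributes −15.22541 cm⁴
  hole 2: d = 0 cm → contributes −0.02010619 cm⁴
  hole 3: d = 5.5 cm → contributes −15.22541 cm⁴
Total I = 5737.196 cm⁴.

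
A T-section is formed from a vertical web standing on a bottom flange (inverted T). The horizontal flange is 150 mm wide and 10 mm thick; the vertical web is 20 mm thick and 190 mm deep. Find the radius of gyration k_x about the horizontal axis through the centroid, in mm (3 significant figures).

k_x ≈ 64.7 mm

Split into non-overlapping primitives; take the origin at the lower-left of the bounding box.
Flange: 150 × 10, A = 1 500 mm², y = 5 mm, Ī = 12 500 mm⁴.
Web: 20 × 190, A = 3 800 mm², y = 105 mm, Ī = 11 431 667 mm⁴.
Centroid: ȳ = ΣA·y / ΣA = 76.698 mm.
Transfer each piece to the horizontal axis through the centroid using Ī + A·d² with d = y − 76.698:
  flange: d = -71.698 mm → contributes +7 723 429 mm⁴
  web: d = 28.302 mm → contributes +14 475 454 mm⁴
Total I = 22 198 884 mm⁴.
Radius of gyration: k = √(I/A) = √(22 198 884 / 5 300) = 64.718 mm.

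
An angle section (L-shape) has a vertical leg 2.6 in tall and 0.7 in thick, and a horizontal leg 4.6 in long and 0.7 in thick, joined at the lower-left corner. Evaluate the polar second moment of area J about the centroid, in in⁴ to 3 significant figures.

Decompose the section into non-overlapping parts with the origin at the bottom-left of its bounding rectangle.
Vertical leg: 0.7 × 2.6, A = 1.82 in², y = 1.3 in, Ī = 1.0253 in⁴.
Horizontal leg (remainder): 3.9 × 0.7, A = 2.73 in², y = 0.35 in, Ī = 0.11148 in⁴.
Centroid: ȳ = ΣA·y / ΣA = 0.73 in.
Transfer each piece to the centroidal x-axis using Ī + A·d² with d = y − 0.73:
  vertical leg: d = 0.57 in → contributes +1.6166 in⁴
  horizontal leg (remainder): d = -0.38 in → contributes +0.50569 in⁴
Total I = 2.1223 in⁴.
For the y-axis: x̄ = 1.73 in.
Repeating about the centroidal y-axis gives I_y = 9.3113 in⁴.
Polar second moment: J = I_x + I_y = 11.434 in⁴.

J ≈ 11.4 in⁴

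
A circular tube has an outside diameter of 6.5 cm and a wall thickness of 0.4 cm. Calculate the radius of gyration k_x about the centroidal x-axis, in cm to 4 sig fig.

Split into non-overlapping primitives; take the origin at the lower-left of the bounding box.
Outer circle: ⌀6.5, A = 33.1831 cm², y = 3.25 cm, Ī = 87.6241 cm⁴.
Bore (subtracted): ⌀5.7, A = 25.5176 cm², y = 3.25 cm, Ī = 51.8166 cm⁴.
By symmetry the centroid is at mid-height, ȳ = 3.25 cm.
All pieces are centred on the centroidal x-axis, so I = ΣĪ (holes subtracted) = 35.8074 cm⁴.
Radius of gyration: k = √(I/A) = √(35.8074 / 7.66549) = 2.16131 cm.

k_x ≈ 2.161 cm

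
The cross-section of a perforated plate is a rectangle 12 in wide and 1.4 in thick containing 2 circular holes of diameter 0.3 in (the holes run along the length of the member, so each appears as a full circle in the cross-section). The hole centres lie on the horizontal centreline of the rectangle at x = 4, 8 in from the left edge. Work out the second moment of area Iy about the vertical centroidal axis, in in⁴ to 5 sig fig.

Iy ≈ 201.03 in⁴

Break the section into simple shapes (no overlaps), measuring from the bottom-left corner of the bounding box.
Plate: 12 × 1.4, A = 16.8 in², x = 6 in, Ī = 201.6 in⁴.
Hole 1 (subtracted): ⌀0.3, A = 0.07068583 in², x = 4 in, Ī = 0.0003976078 in⁴.
Hole 2 (subtracted): ⌀0.3, A = 0.07068583 in², x = 8 in, Ī = 0.0003976078 in⁴.
By symmetry the centroid is at mid-width, x̄ = 6 in.
Transfer each piece to the vertical centroidal axis using Ī + A·d² with d = x − 6:
  plate: d = 0 in → contributes +201.6 in⁴
  hole 1: d = -2 in → contributes −0.2831409 in⁴
  hole 2: d = 2 in → contributes −0.2831409 in⁴
Total I = 201.0337 in⁴.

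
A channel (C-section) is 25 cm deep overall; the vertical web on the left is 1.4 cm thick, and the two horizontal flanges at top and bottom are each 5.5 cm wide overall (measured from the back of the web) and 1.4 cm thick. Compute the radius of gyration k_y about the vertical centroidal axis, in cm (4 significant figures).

Break the section into simple shapes (no overlaps), measuring from the bottom-left corner of the bounding box.
Web: 1.4 × 25, A = 35 cm², x = 0.7 cm, Ī = 5.71667 cm⁴.
Top flange (beyond web): 4.1 × 1.4, A = 5.74 cm², x = 3.45 cm, Ī = 8.04078 cm⁴.
Bottom flange (beyond web): 4.1 × 1.4, A = 5.74 cm², x = 3.45 cm, Ī = 8.04078 cm⁴.
Centroid: x̄ = ΣA·x / ΣA = 1.37922 cm.
Transfer each piece to the vertical centroidal axis using Ī + A·d² with d = x − 1.37922:
  web: d = -0.679217 cm → contributes +21.8634 cm⁴
  top flange (beyond web): d = 2.07078 cm → contributes +32.6547 cm⁴
  bottom flange (beyond web): d = 2.07078 cm → contributes +32.6547 cm⁴
Total I = 87.1729 cm⁴.
Radius of gyration: k = √(I/A) = √(87.1729 / 46.48) = 1.36949 cm.

k_y ≈ 1.369 cm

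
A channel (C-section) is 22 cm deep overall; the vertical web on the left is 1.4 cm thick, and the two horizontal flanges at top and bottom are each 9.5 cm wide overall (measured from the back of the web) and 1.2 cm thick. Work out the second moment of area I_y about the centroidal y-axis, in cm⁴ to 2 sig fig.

I_y ≈ 380 cm⁴

Split into non-overlapping primitives; take the origin at the lower-left of the bounding box.
Web: 1.4 × 22, A = 30.8 cm², x = 0.7 cm, Ī = 5.031 cm⁴.
Top flange (beyond web): 8.1 × 1.2, A = 9.72 cm², x = 5.45 cm, Ī = 53.14 cm⁴.
Bottom flange (beyond web): 8.1 × 1.2, A = 9.72 cm², x = 5.45 cm, Ī = 53.14 cm⁴.
Centroid: x̄ = ΣA·x / ΣA = 2.538 cm.
Transfer each piece to the centroidal y-axis using Ī + A·d² with d = x − 2.538:
  web: d = -1.838 cm → contributes +109.1 cm⁴
  top flange (beyond web): d = 2.912 cm → contributes +135.6 cm⁴
  bottom flange (beyond web): d = 2.912 cm → contributes +135.6 cm⁴
Total I = 380.2 cm⁴.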